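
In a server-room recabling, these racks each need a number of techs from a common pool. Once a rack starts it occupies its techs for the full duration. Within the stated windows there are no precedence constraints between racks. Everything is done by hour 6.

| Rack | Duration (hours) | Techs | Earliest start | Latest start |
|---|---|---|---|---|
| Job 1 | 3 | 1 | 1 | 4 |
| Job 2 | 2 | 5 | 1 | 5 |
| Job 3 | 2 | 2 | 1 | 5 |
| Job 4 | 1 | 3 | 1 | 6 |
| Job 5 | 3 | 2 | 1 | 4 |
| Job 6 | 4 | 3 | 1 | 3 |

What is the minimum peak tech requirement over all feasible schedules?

7

Early-start (Job 1@1, Job 2@1, Job 3@1, Job 4@1, Job 5@1, Job 6@1) gives peak 16: h1:16  h2:13  h3:6  h4:3  h5:0  h6:0.
Shift Job 3→4, Job 4→3, Job 5→4, Job 6→3.
Schedule Job 1@1, Job 2@1, Job 3@4, Job 4@3, Job 5@4, Job 6@3: h1:6  h2:6  h3:7  h4:7  h5:7  h6:5 — peak 7.
Total tech-hours = 38 over 6 hours ⇒ peak ≥ ⌈38/6⌉ = 7, so 7 is optimal.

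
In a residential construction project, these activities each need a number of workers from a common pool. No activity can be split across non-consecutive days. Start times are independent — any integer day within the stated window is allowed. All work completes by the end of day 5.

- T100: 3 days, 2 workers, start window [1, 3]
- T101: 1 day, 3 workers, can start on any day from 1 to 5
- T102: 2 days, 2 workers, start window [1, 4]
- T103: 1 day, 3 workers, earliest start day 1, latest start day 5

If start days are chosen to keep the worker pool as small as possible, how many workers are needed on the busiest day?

4

Early-start (T100@1, T101@1, T102@1, T103@1) gives peak 10: d1:10  d2:4  d3:2  d4:0  d5:0.
Shift T101→4, T103→5.
Schedule T100@1, T101@4, T102@1, T103@5: d1:4  d2:4  d3:2  d4:3  d5:3 — peak 4.
Total worker-days = 16 over 5 days ⇒ peak ≥ ⌈16/5⌉ = 4, so 4 is optimal.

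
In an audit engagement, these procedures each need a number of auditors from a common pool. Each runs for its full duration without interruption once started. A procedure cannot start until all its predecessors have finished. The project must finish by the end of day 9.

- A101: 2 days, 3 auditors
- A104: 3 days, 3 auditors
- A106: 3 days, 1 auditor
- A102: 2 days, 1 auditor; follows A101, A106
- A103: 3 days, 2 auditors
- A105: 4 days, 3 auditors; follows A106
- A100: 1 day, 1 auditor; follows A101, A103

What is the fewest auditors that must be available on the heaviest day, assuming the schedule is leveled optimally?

Early-start (A101@1, A104@1, A106@1, A102@4, A103@1, A105@4, A100@4) gives peak 9: d1:9  d2:9  d3:6  d4:5  d5:4  d6:3  d7:3  d8:0  d9:0.
Shift A104→3, A103→6, A105→6, A100→9.
Schedule A101@1, A104@3, A106@1, A102@4, A103@6, A105@6, A100@9: d1:4  d2:4  d3:4  d4:4  d5:4  d6:5  d7:5  d8:5  d9:4 — peak 5.
Total auditor-days = 39 over 9 days ⇒ peak ≥ ⌈39/9⌉ = 5, so 5 is optimal.

5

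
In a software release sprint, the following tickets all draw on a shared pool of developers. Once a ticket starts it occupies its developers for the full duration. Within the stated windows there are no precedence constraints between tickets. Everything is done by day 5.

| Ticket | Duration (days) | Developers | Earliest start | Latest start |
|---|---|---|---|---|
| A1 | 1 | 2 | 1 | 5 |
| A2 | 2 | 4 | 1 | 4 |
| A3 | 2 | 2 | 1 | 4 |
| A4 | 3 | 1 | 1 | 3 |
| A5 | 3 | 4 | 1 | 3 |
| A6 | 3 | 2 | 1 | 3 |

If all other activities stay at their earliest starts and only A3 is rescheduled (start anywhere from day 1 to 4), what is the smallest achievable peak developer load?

13

A3@1: d1:15  d2:13  d3:7  d4:0  d5:0 → peak 15
A3@2: d1:13  d2:13  d3:9  d4:0  d5:0 → peak 13
A3@3: d1:13  d2:11  d3:9  d4:2  d5:0 → peak 13
A3@4: d1:13  d2:11  d3:7  d4:2  d5:2 → peak 13
Best is A3@2, peak 13.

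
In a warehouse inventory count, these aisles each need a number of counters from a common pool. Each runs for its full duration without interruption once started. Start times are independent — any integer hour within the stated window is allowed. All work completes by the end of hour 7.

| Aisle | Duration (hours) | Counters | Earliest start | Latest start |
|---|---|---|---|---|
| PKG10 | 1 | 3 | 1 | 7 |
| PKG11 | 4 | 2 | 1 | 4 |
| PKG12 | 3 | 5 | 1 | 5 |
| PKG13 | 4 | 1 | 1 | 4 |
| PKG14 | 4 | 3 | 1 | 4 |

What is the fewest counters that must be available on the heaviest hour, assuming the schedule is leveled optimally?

7

Early-start (PKG10@1, PKG11@1, PKG12@1, PKG13@1, PKG14@1) gives peak 14: h1:14  h2:11  h3:11  h4:6  h5:0  h6:0  h7:0.
Shift PKG11→2, PKG12→5.
Schedule PKG10@1, PKG11@2, PKG12@5, PKG13@1, PKG14@1: h1:7  h2:6  h3:6  h4:6  h5:7  h6:5  h7:5 — peak 7.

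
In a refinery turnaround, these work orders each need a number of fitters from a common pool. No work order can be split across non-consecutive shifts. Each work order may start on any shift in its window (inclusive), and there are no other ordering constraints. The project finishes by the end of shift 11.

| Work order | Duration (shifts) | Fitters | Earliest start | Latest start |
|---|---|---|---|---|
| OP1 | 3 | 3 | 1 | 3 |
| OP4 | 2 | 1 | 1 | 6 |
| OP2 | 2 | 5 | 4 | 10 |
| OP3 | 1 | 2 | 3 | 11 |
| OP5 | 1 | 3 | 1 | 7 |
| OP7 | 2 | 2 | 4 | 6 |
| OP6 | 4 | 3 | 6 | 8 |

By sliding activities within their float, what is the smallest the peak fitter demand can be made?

5

Early-start (OP1@1, OP4@1, OP2@4, OP3@3, OP5@1, OP7@4, OP6@6) gives peak 7: s1:7  s2:4  s3:5  s4:7  s5:7  s6:3  s7:3  s8:3  s9:3  s10:0  s11:0.
Shift OP5→6, OP7→6, OP6→7.
Schedule OP1@1, OP4@1, OP2@4, OP3@3, OP5@6, OP7@6, OP6@7: s1:4  s2:4  s3:5  s4:5  s5:5  s6:5  s7:5  s8:3  s9:3  s10:3  s11:0 — peak 5.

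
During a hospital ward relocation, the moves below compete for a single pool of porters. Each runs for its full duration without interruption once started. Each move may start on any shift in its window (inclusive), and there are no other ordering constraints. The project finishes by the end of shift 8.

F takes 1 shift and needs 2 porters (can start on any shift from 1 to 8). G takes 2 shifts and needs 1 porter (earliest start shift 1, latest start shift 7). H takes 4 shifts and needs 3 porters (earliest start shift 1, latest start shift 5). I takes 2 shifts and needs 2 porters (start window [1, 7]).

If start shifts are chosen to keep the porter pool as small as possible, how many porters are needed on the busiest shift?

Early-start (F@1, G@1, H@1, I@1) gives peak 8: s1:8  s2:6  s3:3  s4:3  s5:0  s6:0  s7:0  s8:0.
Shift H→3, I→7.
Schedule F@1, G@1, H@3, I@7: s1:3  s2:1  s3:3  s4:3  s5:3  s6:3  s7:2  s8:2 — peak 3.
Total porter-shifts = 20 over 8 shifts ⇒ peak ≥ ⌈20/8⌉ = 3, so 3 is optimal.

3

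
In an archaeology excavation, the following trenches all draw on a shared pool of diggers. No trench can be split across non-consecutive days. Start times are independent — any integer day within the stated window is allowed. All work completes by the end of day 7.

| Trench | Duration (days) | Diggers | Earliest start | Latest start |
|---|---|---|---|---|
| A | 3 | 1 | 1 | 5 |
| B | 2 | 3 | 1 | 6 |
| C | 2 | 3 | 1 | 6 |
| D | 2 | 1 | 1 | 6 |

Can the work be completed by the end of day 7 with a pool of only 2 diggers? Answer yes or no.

no

Total digger-days = 17; over 7 days the average is 17/7 > 2, so some day must exceed 2.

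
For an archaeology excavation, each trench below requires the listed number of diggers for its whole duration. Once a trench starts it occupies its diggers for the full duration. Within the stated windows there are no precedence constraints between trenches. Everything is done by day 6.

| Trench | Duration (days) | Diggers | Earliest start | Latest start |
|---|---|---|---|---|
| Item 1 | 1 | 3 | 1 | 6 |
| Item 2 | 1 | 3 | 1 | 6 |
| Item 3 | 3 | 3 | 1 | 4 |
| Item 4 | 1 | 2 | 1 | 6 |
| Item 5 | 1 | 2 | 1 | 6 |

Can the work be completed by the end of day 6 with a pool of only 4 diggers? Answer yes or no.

Schedule Item 1@1, Item 2@2, Item 3@3, Item 4@6, Item 5@6: d1:3  d2:3  d3:3  d4:3  d5:3  d6:4 — peak 4 ≤ 4.

yes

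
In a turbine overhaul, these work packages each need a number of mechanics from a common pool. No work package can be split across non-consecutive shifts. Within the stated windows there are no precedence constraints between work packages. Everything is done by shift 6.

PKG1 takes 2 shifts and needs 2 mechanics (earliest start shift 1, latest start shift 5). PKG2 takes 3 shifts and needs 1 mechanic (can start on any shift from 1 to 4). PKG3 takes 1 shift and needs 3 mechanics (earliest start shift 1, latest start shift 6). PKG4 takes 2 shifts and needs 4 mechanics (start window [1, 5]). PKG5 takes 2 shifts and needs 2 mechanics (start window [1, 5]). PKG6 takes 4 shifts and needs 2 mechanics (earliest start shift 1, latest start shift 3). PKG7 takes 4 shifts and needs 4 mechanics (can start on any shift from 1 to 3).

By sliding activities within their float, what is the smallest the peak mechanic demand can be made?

9

Early-start (PKG1@1, PKG2@1, PKG3@1, PKG4@1, PKG5@1, PKG6@1, PKG7@1) gives peak 18: s1:18  s2:15  s3:7  s4:6  s5:0  s6:0.
Shift PKG4→5, PKG5→2, PKG7→3.
Schedule PKG1@1, PKG2@1, PKG3@1, PKG4@5, PKG5@2, PKG6@1, PKG7@3: s1:8  s2:7  s3:9  s4:6  s5:8  s6:8 — peak 9.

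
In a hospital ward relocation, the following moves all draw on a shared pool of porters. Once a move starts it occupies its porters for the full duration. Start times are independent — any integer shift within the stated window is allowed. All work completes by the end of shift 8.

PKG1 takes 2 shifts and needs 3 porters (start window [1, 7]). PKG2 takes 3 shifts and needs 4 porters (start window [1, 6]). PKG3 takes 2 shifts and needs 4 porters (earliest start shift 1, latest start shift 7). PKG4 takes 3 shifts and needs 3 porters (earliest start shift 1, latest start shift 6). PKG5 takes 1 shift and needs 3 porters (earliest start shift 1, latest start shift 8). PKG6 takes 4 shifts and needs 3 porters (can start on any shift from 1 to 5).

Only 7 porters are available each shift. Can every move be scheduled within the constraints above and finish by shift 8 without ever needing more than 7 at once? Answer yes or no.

Schedule PKG1@1, PKG2@1, PKG3@4, PKG4@6, PKG5@3, PKG6@4: s1:7  s2:7  s3:7  s4:7  s5:7  s6:6  s7:6  s8:3 — peak 7 ≤ 7.

yes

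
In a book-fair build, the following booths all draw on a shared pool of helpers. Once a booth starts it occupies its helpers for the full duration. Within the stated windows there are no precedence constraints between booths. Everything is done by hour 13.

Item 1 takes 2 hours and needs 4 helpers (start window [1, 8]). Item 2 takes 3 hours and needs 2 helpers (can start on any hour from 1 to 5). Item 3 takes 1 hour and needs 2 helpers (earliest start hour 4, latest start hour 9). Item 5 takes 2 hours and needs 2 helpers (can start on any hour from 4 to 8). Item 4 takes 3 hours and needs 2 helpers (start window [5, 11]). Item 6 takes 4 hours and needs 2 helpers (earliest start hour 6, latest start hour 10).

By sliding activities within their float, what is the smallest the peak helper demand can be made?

4

Early-start (Item 1@1, Item 2@1, Item 3@4, Item 5@4, Item 4@5, Item 6@6) gives peak 6: h1:6  h2:6  h3:2  h4:4  h5:4  h6:4  h7:4  h8:2  h9:2  h10:0  h11:0  h12:0  h13:0.
Shift Item 2→3, Item 5→5, Item 4→6, Item 6→7.
Schedule Item 1@1, Item 2@3, Item 3@4, Item 5@5, Item 4@6, Item 6@7: h1:4  h2:4  h3:2  h4:4  h5:4  h6:4  h7:4  h8:4  h9:2  h10:2  h11:0  h12:0  h13:0 — peak 4.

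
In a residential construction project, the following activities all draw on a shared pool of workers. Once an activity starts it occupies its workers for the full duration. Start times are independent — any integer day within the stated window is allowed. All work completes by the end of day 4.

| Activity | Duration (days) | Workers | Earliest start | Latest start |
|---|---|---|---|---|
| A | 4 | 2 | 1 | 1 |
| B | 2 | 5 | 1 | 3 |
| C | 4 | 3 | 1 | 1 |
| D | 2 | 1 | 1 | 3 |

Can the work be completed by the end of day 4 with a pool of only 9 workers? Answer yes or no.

The minimum achievable peak is 10; 9 < 10, so no feasible schedule stays within the cap.

no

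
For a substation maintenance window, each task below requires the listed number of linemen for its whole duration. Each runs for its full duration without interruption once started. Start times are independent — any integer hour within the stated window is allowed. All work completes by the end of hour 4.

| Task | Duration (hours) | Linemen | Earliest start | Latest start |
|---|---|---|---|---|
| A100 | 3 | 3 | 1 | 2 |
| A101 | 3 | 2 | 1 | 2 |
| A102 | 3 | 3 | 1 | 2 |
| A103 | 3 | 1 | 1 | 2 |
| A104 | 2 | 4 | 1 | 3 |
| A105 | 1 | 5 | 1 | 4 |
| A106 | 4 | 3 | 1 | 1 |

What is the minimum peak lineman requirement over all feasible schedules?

16

Early-start (A100@1, A101@1, A102@1, A103@1, A104@1, A105@1, A106@1) gives peak 21: h1:21  h2:16  h3:12  h4:3.
Shift A105→4.
Schedule A100@1, A101@1, A102@1, A103@1, A104@1, A105@4, A106@1: h1:16  h2:16  h3:12  h4:8 — peak 16.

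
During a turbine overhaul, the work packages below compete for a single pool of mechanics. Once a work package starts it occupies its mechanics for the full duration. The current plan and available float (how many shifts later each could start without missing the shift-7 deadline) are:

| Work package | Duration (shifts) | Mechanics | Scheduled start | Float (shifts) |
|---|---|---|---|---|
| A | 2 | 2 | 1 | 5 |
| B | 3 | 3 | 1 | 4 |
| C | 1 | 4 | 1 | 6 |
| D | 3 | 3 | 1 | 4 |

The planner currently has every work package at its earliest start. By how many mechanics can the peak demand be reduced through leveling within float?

7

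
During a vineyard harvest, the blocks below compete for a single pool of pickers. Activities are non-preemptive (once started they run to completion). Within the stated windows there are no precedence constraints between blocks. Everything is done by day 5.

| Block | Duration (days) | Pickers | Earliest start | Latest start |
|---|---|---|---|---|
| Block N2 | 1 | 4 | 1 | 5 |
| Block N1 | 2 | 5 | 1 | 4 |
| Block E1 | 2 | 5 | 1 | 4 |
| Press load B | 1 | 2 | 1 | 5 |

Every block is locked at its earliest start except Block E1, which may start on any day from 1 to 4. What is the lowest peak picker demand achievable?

Block E1@1: d1:16  d2:10  d3:0  d4:0  d5:0 → peak 16
Block E1@2: d1:11  d2:10  d3:5  d4:0  d5:0 → peak 11
Block E1@3: d1:11  d2:5  d3:5  d4:5  d5:0 → peak 11
Block E1@4: d1:11  d2:5  d3:0  d4:5  d5:5 → peak 11
Best is Block E1@2, peak 11.

11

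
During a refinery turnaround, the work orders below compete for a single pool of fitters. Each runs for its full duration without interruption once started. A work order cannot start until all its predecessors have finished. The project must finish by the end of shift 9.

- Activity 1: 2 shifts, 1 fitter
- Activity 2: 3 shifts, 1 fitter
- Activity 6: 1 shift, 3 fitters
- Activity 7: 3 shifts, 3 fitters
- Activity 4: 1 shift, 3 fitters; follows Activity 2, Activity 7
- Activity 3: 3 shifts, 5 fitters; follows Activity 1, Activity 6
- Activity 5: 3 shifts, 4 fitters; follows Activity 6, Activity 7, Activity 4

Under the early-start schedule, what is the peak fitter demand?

9

Early-start schedule: Activity 1@1, Activity 2@1, Activity 6@1, Activity 7@1, Activity 4@4, Activity 3@3, Activity 5@5.
Load per shift: shift 1: 8, shift 2: 5, shift 3: 9, shift 4: 8, shift 5: 9, shift 6: 4, shift 7: 4, shift 8: 0, shift 9: 0.
Peak is 9.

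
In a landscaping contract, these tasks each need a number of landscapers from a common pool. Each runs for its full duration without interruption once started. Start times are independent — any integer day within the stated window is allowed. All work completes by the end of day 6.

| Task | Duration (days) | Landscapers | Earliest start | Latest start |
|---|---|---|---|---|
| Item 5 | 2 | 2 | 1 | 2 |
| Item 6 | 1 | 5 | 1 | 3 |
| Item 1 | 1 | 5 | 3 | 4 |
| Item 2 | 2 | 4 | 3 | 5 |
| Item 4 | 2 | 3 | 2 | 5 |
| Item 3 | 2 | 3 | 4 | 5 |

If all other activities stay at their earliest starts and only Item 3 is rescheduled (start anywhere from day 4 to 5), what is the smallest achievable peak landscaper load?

12

Item 3@4: d1:7  d2:5  d3:12  d4:7  d5:3  d6:0 → peak 12
Item 3@5: d1:7  d2:5  d3:12  d4:4  d5:3  d6:3 → peak 12
Best is Item 3@4, peak 12.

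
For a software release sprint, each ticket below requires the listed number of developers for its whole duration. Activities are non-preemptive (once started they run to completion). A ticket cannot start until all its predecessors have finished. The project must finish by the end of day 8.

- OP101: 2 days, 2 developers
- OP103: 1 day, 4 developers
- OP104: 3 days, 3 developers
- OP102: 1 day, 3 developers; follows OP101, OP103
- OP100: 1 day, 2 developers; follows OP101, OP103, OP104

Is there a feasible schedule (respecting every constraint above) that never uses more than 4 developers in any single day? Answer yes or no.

yes

Schedule OP101@1, OP103@3, OP104@4, OP102@7, OP100@8: d1:2  d2:2  d3:4  d4:3  d5:3  d6:3  d7:3  d8:2 — peak 4 ≤ 4.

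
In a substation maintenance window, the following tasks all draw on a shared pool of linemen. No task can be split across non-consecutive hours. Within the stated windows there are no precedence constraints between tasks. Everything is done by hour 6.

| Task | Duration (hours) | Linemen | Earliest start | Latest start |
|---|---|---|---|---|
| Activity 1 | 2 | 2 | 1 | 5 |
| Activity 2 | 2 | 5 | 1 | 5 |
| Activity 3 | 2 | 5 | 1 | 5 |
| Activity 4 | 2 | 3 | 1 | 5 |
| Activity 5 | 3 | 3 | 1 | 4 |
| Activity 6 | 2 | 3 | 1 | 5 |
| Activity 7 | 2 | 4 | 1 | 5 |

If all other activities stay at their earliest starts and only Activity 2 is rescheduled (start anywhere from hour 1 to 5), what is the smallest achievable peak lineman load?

20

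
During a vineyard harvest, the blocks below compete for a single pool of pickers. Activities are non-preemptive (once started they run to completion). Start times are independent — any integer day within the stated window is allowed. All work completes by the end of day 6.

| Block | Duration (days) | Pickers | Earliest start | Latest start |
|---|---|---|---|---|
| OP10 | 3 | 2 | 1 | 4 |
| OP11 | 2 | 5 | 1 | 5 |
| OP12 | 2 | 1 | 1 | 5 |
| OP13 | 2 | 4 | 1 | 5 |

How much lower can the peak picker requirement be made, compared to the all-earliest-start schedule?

Early-start peak: d1:12  d2:12  d3:2  d4:0  d5:0  d6:0 ⇒ 12.
Leveled (OP10@1, OP11@4, OP12@3, OP13@1): d1:6  d2:6  d3:3  d4:6  d5:5  d6:0 ⇒ 6.
Reduction 12 − 6 = 6.

6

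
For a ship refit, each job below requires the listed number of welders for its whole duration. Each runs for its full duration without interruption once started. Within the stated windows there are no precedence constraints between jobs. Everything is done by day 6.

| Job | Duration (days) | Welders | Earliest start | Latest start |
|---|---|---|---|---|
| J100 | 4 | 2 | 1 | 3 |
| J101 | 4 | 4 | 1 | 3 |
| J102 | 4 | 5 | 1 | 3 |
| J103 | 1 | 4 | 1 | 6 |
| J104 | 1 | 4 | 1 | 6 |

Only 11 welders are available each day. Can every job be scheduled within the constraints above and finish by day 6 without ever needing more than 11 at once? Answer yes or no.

yes

Schedule J100@1, J101@1, J102@1, J103@5, J104@5: d1:11  d2:11  d3:11  d4:11  d5:8  d6:0 — peak 11 ≤ 11.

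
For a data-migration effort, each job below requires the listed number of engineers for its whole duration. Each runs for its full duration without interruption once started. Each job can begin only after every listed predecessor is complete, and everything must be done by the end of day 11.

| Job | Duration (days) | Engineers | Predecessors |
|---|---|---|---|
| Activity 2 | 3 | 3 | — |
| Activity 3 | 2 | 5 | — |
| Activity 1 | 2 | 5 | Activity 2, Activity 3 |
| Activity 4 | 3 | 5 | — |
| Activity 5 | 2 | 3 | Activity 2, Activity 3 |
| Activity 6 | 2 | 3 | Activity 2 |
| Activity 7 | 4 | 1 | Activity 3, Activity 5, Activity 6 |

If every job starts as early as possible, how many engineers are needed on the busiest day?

Early-start schedule: Activity 2@1, Activity 3@1, Activity 1@4, Activity 4@1, Activity 5@4, Activity 6@4, Activity 7@6.
Load per day: day 1: 13, day 2: 13, day 3: 8, day 4: 11, day 5: 11, day 6: 1, day 7: 1, day 8: 1, day 9: 1, day 10: 0, day 11: 0.
Peak is 13.

13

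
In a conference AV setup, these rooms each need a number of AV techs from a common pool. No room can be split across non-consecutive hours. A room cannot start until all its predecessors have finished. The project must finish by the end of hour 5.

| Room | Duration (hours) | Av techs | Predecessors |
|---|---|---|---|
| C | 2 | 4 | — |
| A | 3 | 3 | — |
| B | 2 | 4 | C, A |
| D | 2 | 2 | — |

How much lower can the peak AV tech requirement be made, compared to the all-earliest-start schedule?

2

Early-start peak: h1:9  h2:9  h3:3  h4:4  h5:4 ⇒ 9.
Leveled (C@1, A@1, B@4, D@3): h1:7  h2:7  h3:5  h4:6  h5:4 ⇒ 7.
Reduction 9 − 7 = 2.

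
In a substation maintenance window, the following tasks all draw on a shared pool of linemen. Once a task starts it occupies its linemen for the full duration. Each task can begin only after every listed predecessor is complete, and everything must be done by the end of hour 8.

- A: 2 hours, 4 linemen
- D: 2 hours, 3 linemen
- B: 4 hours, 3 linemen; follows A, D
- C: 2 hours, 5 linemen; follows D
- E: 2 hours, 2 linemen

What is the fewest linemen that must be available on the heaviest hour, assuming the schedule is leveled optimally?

7

Early-start (A@1, D@1, B@3, C@3, E@1) gives peak 9: h1:9  h2:9  h3:8  h4:8  h5:3  h6:3  h7:0  h8:0.
Shift C→7, E→3.
Schedule A@1, D@1, B@3, C@7, E@3: h1:7  h2:7  h3:5  h4:5  h5:3  h6:3  h7:5  h8:5 — peak 7.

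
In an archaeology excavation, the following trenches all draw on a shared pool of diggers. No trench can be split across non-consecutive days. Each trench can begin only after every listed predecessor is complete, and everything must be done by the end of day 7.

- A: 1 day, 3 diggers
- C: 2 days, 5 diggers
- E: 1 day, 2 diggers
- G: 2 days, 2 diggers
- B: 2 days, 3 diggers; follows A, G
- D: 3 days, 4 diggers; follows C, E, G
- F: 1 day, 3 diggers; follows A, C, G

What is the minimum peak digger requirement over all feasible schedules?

7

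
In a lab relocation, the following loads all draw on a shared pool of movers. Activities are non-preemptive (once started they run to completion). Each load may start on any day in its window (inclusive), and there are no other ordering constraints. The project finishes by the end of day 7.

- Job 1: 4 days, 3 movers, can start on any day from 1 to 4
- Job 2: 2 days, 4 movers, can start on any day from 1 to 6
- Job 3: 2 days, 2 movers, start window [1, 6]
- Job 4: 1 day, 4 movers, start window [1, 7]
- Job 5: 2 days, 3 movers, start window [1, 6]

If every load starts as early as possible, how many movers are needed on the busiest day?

16

Early-start schedule: Job 1@1, Job 2@1, Job 3@1, Job 4@1, Job 5@1.
Load per day: day 1: 16, day 2: 12, day 3: 3, day 4: 3, day 5: 0, day 6: 0, day 7: 0.
Peak is 16.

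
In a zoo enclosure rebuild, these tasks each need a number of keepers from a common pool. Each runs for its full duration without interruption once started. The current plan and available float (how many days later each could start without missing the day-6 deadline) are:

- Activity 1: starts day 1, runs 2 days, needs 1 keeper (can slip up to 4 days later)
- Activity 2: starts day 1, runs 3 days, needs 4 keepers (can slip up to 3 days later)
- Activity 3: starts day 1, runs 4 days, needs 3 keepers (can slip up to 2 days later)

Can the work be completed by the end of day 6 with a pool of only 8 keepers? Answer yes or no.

yes

Schedule Activity 1@1, Activity 2@1, Activity 3@3: d1:5  d2:5  d3:7  d4:3  d5:3  d6:3 — peak 7 ≤ 8.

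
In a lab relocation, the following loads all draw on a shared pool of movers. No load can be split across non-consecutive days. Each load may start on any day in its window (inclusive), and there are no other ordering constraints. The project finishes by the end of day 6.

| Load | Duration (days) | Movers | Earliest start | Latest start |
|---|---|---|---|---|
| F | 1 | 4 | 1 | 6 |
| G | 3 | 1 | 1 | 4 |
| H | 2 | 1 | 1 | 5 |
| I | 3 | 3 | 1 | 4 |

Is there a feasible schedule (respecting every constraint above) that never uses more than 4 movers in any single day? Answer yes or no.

Schedule F@1, G@2, H@2, I@4: d1:4  d2:2  d3:2  d4:4  d5:3  d6:3 — peak 4 ≤ 4.

yes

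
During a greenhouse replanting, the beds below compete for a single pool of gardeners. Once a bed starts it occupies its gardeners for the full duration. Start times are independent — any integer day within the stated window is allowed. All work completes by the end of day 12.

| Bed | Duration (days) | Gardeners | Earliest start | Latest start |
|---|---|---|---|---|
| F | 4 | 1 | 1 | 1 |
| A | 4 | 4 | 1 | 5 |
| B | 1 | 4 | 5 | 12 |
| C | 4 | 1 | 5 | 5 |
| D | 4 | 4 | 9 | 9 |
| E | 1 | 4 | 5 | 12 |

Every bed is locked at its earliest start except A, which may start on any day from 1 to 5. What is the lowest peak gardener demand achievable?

9

A@1: d1:5  d2:5  d3:5  d4:5  d5:9  d6:1  d7:1  d8:1  d9:4  d10:4  d11:4  d12:4 → peak 9
A@2: d1:1  d2:5  d3:5  d4:5  d5:13  d6:1  d7:1  d8:1  d9:4  d10:4  d11:4  d12:4 → peak 13
A@3: d1:1  d2:1  d3:5  d4:5  d5:13  d6:5  d7:1  d8:1  d9:4  d10:4  d11:4  d12:4 → peak 13
A@4: d1:1  d2:1  d3:1  d4:5  d5:13  d6:5  d7:5  d8:1  d9:4  d10:4  d11:4  d12:4 → peak 13
A@5: d1:1  d2:1  d3:1  d4:1  d5:13  d6:5  d7:5  d8:5  d9:4  d10:4  d11:4  d12:4 → peak 13
Best is A@1, peak 9.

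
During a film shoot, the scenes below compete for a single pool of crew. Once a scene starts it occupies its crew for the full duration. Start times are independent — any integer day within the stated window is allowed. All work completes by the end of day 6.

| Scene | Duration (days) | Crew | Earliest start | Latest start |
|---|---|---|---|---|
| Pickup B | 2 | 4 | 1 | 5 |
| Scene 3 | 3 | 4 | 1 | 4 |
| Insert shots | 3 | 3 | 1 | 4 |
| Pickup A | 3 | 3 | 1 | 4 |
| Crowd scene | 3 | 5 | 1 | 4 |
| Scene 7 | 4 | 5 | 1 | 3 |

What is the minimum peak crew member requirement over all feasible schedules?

Early-start (Pickup B@1, Scene 3@1, Insert shots@1, Pickup A@1, Crowd scene@1, Scene 7@1) gives peak 24: d1:24  d2:24  d3:20  d4:5  d5:0  d6:0.
Shift Pickup A→4, Crowd scene→4, Scene 7→3.
Schedule Pickup B@1, Scene 3@1, Insert shots@1, Pickup A@4, Crowd scene@4, Scene 7@3: d1:11  d2:11  d3:12  d4:13  d5:13  d6:13 — peak 13.
Total crew member-days = 73 over 6 days ⇒ peak ≥ ⌈73/6⌉ = 13, so 13 is optimal.

13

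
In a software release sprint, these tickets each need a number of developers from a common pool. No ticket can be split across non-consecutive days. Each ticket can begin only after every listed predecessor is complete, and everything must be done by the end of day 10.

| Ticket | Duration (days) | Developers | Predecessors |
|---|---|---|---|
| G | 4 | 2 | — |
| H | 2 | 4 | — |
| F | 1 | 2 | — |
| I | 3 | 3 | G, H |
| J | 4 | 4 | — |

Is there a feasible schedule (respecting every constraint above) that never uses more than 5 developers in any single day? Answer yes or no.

no

The minimum achievable peak is 6; 5 < 6, so no feasible schedule stays within the cap.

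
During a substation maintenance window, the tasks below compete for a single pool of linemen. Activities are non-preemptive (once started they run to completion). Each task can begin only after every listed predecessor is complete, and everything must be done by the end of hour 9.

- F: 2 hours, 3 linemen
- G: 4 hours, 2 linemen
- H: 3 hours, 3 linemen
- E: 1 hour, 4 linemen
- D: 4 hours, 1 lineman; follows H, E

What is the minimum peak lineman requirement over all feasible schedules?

5

Early-start (F@1, G@1, H@1, E@1, D@4) gives peak 12: h1:12  h2:8  h3:5  h4:3  h5:1  h6:1  h7:1  h8:0  h9:0.
Shift F→5, G→2, H→2, D→6.
Schedule F@5, G@2, H@2, E@1, D@6: h1:4  h2:5  h3:5  h4:5  h5:5  h6:4  h7:1  h8:1  h9:1 — peak 5.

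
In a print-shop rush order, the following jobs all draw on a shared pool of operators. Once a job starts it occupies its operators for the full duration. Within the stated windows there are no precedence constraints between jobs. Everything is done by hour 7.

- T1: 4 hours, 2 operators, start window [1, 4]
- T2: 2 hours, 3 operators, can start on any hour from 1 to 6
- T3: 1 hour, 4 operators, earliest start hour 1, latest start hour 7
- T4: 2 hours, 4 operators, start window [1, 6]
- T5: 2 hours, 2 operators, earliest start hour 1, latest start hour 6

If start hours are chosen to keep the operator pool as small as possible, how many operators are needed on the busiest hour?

Early-start (T1@1, T2@1, T3@1, T4@1, T5@1) gives peak 15: h1:15  h2:11  h3:2  h4:2  h5:0  h6:0  h7:0.
Shift T3→5, T4→6, T5→3.
Schedule T1@1, T2@1, T3@5, T4@6, T5@3: h1:5  h2:5  h3:4  h4:4  h5:4  h6:4  h7:4 — peak 5.
Total operator-hours = 30 over 7 hours ⇒ peak ≥ ⌈30/7⌉ = 5, so 5 is optimal.

5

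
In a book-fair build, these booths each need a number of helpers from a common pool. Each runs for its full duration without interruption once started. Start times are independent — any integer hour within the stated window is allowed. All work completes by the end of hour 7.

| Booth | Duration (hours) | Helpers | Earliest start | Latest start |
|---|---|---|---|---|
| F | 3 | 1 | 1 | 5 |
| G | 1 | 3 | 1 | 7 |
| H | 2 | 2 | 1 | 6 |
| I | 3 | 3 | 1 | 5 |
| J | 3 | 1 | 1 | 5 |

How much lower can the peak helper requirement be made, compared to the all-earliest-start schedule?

Early-start peak: h1:10  h2:7  h3:5  h4:0  h5:0  h6:0  h7:0 ⇒ 10.
Leveled (F@1, G@1, H@2, I@4, J@2): h1:4  h2:4  h3:4  h4:4  h5:3  h6:3  h7:0 ⇒ 4.
Reduction 10 − 4 = 6.

6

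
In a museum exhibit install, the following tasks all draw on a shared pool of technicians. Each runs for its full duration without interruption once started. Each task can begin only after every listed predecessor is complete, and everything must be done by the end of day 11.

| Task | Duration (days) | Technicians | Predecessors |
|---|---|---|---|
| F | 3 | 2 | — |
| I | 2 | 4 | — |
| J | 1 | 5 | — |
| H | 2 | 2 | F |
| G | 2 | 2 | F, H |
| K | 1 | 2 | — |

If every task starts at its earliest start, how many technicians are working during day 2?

6

At early start, day 2 has: F, I.
Demand: 2 + 4 = 6.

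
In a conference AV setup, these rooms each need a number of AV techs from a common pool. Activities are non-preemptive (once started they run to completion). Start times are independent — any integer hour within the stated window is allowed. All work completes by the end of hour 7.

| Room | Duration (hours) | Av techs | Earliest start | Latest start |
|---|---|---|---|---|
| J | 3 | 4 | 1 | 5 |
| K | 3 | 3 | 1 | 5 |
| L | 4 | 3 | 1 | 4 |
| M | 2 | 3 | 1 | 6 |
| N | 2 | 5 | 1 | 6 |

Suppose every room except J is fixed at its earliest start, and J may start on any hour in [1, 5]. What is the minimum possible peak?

14

J@1: h1:18  h2:18  h3:10  h4:3  h5:0  h6:0  h7:0 → peak 18
J@2: h1:14  h2:18  h3:10  h4:7  h5:0  h6:0  h7:0 → peak 18
J@3: h1:14  h2:14  h3:10  h4:7  h5:4  h6:0  h7:0 → peak 14
J@4: h1:14  h2:14  h3:6  h4:7  h5:4  h6:4  h7:0 → peak 14
J@5: h1:14  h2:14  h3:6  h4:3  h5:4  h6:4  h7:4 → peak 14
Best is J@3, peak 14.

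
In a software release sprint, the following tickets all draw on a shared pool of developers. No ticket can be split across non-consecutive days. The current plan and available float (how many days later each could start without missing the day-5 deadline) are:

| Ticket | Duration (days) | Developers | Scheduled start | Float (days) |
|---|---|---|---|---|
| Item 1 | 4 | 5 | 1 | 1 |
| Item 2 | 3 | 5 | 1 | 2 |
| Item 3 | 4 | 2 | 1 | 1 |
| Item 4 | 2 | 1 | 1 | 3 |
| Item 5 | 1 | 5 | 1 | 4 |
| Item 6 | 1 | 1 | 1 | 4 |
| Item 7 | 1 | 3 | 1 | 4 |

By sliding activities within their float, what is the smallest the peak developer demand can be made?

Early-start (Item 1@1, Item 2@1, Item 3@1, Item 4@1, Item 5@1, Item 6@1, Item 7@1) gives peak 22: d1:22  d2:13  d3:12  d4:7  d5:0.
Shift Item 4→4, Item 5→5, Item 6→4, Item 7→4.
Schedule Item 1@1, Item 2@1, Item 3@1, Item 4@4, Item 5@5, Item 6@4, Item 7@4: d1:12  d2:12  d3:12  d4:12  d5:6 — peak 12.

12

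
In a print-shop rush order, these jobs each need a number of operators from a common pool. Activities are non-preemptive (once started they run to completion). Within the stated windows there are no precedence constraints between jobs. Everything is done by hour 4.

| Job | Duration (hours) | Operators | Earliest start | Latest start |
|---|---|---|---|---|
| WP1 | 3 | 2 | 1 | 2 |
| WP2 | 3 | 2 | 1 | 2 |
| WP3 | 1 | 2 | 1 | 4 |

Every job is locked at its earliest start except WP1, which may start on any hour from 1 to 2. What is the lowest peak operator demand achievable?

4

WP1@1: h1:6  h2:4  h3:4  h4:0 → peak 6
WP1@2: h1:4  h2:4  h3:4  h4:2 → peak 4
Best is WP1@2, peak 4.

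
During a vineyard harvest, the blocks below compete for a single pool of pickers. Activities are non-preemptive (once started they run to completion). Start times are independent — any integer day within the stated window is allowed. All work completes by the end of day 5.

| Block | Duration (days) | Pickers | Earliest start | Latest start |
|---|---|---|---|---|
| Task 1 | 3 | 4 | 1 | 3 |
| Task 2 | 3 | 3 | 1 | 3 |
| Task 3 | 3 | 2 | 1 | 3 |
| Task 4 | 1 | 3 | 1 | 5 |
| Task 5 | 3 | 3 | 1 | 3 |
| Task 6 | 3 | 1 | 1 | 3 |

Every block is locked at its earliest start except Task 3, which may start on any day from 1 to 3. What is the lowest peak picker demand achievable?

Task 3@1: d1:16  d2:13  d3:13  d4:0  d5:0 → peak 16
Task 3@2: d1:14  d2:13  d3:13  d4:2  d5:0 → peak 14
Task 3@3: d1:14  d2:11  d3:13  d4:2  d5:2 → peak 14
Best is Task 3@2, peak 14.

14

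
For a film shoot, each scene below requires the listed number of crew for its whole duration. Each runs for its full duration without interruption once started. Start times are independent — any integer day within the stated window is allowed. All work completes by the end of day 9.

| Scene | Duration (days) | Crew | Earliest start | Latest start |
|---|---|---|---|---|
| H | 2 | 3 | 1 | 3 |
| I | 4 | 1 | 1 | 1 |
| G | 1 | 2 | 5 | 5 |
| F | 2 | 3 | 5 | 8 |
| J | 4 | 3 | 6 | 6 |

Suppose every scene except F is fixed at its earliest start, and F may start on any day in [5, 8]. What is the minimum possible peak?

6

F@5: d1:4  d2:4  d3:1  d4:1  d5:5  d6:6  d7:3  d8:3  d9:3 → peak 6
F@6: d1:4  d2:4  d3:1  d4:1  d5:2  d6:6  d7:6  d8:3  d9:3 → peak 6
F@7: d1:4  d2:4  d3:1  d4:1  d5:2  d6:3  d7:6  d8:6  d9:3 → peak 6
F@8: d1:4  d2:4  d3:1  d4:1  d5:2  d6:3  d7:3  d8:6  d9:6 → peak 6
Best is F@5, peak 6.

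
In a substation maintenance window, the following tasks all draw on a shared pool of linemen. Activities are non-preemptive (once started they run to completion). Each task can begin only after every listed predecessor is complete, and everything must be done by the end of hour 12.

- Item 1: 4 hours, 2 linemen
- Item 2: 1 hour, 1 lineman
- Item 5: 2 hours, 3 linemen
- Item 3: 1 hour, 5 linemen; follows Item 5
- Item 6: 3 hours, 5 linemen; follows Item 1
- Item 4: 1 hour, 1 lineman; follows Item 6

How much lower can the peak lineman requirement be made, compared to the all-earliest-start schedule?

2

Early-start peak: h1:6  h2:5  h3:7  h4:2  h5:5  h6:5  h7:5  h8:1  h9:0  h10:0  h11:0  h12:0 ⇒ 7.
Leveled (Item 1@1, Item 2@1, Item 5@2, Item 3@5, Item 6@6, Item 4@9): h1:3  h2:5  h3:5  h4:2  h5:5  h6:5  h7:5  h8:5  h9:1  h10:0  h11:0  h12:0 ⇒ 5.
Reduction 7 − 5 = 2.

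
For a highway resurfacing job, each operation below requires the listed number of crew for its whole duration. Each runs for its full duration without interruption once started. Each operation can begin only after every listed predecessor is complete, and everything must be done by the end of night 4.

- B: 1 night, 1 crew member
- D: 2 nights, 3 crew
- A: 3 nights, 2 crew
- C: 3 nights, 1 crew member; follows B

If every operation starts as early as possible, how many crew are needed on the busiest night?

6

Early-start schedule: B@1, D@1, A@1, C@2.
Load per night: night 1: 6, night 2: 6, night 3: 3, night 4: 1.
Peak is 6.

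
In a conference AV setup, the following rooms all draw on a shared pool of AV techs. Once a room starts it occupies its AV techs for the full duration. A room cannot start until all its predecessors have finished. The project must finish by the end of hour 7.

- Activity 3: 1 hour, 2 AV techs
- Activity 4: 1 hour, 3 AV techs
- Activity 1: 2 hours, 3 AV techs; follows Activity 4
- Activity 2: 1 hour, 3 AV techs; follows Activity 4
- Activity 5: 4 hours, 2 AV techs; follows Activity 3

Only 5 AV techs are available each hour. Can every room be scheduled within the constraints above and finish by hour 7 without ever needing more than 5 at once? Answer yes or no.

Schedule Activity 3@1, Activity 4@1, Activity 1@2, Activity 2@4, Activity 5@2: h1:5  h2:5  h3:5  h4:5  h5:2  h6:0  h7:0 — peak 5 ≤ 5.

yes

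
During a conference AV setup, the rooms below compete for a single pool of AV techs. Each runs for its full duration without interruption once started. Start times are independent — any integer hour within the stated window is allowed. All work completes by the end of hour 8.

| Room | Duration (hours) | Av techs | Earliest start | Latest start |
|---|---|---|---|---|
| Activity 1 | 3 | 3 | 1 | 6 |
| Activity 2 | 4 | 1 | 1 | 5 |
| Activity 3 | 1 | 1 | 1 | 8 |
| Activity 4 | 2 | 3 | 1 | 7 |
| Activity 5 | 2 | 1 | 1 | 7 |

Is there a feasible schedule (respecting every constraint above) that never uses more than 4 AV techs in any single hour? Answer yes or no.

Schedule Activity 1@1, Activity 2@1, Activity 3@4, Activity 4@5, Activity 5@4: h1:4  h2:4  h3:4  h4:3  h5:4  h6:3  h7:0  h8:0 — peak 4 ≤ 4.

yes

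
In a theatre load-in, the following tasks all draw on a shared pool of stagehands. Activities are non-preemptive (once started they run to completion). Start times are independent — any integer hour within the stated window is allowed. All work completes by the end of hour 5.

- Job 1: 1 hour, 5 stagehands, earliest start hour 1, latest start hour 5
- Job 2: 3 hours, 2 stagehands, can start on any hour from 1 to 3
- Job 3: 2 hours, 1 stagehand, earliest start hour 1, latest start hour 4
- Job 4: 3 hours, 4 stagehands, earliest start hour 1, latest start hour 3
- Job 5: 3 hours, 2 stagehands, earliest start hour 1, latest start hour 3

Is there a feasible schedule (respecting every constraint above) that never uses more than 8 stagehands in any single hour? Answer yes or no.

Schedule Job 1@1, Job 2@1, Job 3@1, Job 4@2, Job 5@3: h1:8  h2:7  h3:8  h4:6  h5:2 — peak 8 ≤ 8.

yes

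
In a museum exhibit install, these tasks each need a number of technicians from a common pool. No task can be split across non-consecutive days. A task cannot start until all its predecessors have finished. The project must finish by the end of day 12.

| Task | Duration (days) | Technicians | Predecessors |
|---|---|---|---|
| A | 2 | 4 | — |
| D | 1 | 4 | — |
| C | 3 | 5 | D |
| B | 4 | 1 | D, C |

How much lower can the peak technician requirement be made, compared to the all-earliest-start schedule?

4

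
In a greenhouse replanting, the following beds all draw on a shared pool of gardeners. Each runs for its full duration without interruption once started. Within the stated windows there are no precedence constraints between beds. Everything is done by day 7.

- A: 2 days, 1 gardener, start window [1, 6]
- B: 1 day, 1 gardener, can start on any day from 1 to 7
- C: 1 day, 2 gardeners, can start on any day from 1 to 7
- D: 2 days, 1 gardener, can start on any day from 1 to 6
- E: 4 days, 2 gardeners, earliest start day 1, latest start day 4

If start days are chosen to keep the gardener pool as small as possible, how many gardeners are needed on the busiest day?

Early-start (A@1, B@1, C@1, D@1, E@1) gives peak 7: d1:7  d2:4  d3:2  d4:2  d5:0  d6:0  d7:0.
Shift C→2, D→3, E→3.
Schedule A@1, B@1, C@2, D@3, E@3: d1:2  d2:3  d3:3  d4:3  d5:2  d6:2  d7:0 — peak 3.
Total gardener-days = 15 over 7 days ⇒ peak ≥ ⌈15/7⌉ = 3, so 3 is optimal.

3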